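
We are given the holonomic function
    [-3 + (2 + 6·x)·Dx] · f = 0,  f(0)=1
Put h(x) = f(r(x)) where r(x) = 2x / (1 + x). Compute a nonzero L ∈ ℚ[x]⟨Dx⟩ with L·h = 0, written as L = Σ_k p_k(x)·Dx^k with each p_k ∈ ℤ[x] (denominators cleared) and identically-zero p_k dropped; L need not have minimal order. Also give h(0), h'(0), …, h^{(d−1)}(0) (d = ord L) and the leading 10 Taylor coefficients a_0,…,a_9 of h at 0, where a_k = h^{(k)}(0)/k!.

L = -3 + (1 + 8·x + 7·x^2)·Dx  (order 1).
h: a_k = 1, 3, -15/2, 51/2, -861/8, 4137/8, -42987/16, 234975/16, -10648221/128, 61936809/128, …
ICs: h(0) = 1.

f: a_k = 1, 3/2, -9/8, 27/16, -405/128, 1701/256, -15309/1024, 72171/2048, -2814669/32768, 14073345/65536, …
Substitute x→r, Dx→(1/r')Dx; clear ⇒ L₀.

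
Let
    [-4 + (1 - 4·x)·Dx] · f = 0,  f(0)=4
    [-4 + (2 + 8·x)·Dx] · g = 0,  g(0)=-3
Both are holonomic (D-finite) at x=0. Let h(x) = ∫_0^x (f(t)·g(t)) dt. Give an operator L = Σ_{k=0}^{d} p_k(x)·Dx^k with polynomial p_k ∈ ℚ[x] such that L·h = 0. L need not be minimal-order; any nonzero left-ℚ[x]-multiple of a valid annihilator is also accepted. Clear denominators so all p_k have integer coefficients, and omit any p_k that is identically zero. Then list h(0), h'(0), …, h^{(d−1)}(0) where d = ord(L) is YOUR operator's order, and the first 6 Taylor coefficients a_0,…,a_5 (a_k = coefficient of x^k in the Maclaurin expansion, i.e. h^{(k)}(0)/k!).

L = (6 + 8·x)·Dx + (-1 + 16·x^2)·Dx^2  (order 2).
h: a_k = 0, -12, -36, -88, -276, -4296/5, …
ICs: h(0) = 0, h′(0) = -12.

f: a_k = 4, 16, 64, 256, 1024, 4096, …
g: a_k = -3, -6, 6, -12, 30, -84, …
f·g: L₀ = L_f ⊗_s L_g, ord ≤ 1·1.
∫: right-multiply L₀ by Dx.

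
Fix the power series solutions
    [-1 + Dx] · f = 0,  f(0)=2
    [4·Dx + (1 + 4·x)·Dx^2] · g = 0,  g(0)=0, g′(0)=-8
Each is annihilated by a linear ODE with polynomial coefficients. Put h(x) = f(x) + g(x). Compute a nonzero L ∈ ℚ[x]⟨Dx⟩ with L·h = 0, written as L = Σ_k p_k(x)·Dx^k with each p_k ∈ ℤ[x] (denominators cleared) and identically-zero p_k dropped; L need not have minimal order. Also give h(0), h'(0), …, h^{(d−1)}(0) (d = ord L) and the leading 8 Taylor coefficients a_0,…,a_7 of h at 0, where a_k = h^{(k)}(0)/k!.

f: a_k = 2, 2, 1, 1/3, 1/12, 1/60, 1/360, 1/2520, …
g: a_k = 0, -8, 16, -128/3, 128, -2048/5, 4096/3, -32768/7, …
h₀=f+g: left-lcm gives L₀, ord ≤ 3.
L = (-36 - 16·x)·Dx + (31 - 8·x - 16·x^2)·Dx^2 + (5 + 24·x + 16·x^2)·Dx^3  (order 3).
h: a_k = 2, -6, 17, -127/3, 1537/12, -4915/12, 491521/360, -11796479/2520, …
ICs: h(0) = 2, h′(0) = -6, h′′(0) = 34.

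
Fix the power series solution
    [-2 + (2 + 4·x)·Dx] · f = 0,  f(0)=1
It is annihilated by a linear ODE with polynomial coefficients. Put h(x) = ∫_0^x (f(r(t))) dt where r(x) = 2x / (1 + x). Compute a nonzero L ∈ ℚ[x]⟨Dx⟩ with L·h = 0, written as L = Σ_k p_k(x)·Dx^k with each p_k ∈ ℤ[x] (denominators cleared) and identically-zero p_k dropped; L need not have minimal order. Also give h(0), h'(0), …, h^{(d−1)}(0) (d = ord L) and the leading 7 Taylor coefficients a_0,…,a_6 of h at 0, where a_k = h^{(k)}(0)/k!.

L = -2·Dx + (1 + 6·x + 5·x^2)·Dx^2  (order 2).
h: a_k = 0, 1, 1, -4/3, 5/2, -6, 17, …
ICs: h(0) = 0, h′(0) = 1.

f: a_k = 1, 1, -1/2, 1/2, -5/8, 7/8, -21/16, …
Substitute x→r, Dx→(1/r')Dx; clear ⇒ L₀.
h=∫h₀ ⇒ L = L₀·Dx.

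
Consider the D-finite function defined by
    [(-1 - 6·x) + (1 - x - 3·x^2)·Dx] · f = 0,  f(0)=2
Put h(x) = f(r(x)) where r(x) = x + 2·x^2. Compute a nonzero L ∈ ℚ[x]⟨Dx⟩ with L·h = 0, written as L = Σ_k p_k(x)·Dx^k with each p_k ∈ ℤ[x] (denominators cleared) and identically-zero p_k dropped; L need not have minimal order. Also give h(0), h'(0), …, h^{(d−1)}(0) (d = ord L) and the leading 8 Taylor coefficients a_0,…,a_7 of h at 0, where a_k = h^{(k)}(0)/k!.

f: a_k = 2, 2, 8, 14, 38, 80, 194, 434, …
Substitute x→r, Dx→(1/r')Dx; clear ⇒ L₀.
L = (1 + 10·x + 36·x^2 + 48·x^3) + (-1 + x + 5·x^2 + 12·x^3 + 12·x^4)·Dx  (order 1).
h: a_k = 2, 2, 12, 46, 154, 552, 2018, 7178, …
ICs: h(0) = 2.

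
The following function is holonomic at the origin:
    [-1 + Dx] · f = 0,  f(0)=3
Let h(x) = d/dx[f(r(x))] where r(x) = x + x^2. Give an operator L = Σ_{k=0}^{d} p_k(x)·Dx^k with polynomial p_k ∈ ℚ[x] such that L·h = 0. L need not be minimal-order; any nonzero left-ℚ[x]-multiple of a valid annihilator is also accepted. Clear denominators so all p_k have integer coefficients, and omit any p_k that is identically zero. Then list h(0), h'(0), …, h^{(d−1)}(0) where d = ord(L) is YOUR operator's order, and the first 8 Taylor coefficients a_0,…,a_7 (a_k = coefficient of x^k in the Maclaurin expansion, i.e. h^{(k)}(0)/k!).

L = (3 + 4·x + 4·x^2) + (-1 - 2·x)·Dx  (order 1).
h: a_k = 3, 9, 21/2, 25/2, 81/8, 331/40, 1303/240, 1979/560, …
ICs: h(0) = 3.

f: a_k = 3, 3, 3/2, 1/2, 1/8, 1/40, 1/240, 1/1680, …
h₀=f(r): pull back L_f along r ⇒ L₀.
h₀' ⇒ L via d/dx closure of L₀.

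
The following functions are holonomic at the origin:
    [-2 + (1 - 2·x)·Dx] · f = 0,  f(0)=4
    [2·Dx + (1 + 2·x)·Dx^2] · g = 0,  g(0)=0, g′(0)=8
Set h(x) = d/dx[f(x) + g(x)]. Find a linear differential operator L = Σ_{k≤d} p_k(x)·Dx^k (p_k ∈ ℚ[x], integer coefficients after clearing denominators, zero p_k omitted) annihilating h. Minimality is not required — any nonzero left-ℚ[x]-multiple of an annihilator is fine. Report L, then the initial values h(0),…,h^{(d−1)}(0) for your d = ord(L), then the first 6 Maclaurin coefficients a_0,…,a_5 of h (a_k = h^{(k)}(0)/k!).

f: a_k = 4, 8, 16, 32, 64, 128, …
g: a_k = 0, 8, -8, 32/3, -16, 128/5, …
Sum ⇒ L₀ = lclm(L_f,L_g) in ℚ(x)⟨Dx⟩.
h₀' ⇒ L via d/dx closure of L₀.
L = (40 + 16·x) + (8 + 64·x + 32·x^2)·Dx + (-3 - 2·x + 12·x^2 + 8·x^3)·Dx^2  (order 2).
h: a_k = 16, 16, 128, 192, 768, 1280, …
ICs: h(0) = 16, h′(0) = 16.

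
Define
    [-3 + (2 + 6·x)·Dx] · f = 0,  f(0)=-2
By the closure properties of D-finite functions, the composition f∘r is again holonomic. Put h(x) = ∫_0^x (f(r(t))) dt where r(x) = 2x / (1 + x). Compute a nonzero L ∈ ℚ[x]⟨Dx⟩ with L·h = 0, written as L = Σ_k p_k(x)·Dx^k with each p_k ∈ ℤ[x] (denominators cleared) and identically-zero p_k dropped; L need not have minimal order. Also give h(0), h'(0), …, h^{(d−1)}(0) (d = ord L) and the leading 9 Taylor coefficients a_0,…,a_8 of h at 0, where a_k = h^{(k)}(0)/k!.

L = -3·Dx + (1 + 8·x + 7·x^2)·Dx^2  (order 2).
h: a_k = 0, -2, -3, 5, -51/4, 861/20, -1379/8, 6141/8, -234975/64, …
ICs: h(0) = 0, h′(0) = -2.

f: a_k = -2, -3, 9/4, -27/8, 405/64, -1701/128, 15309/512, -72171/1024, 2814669/16384, …
L₀ from L_f via x↦r, Dx↦r'^{-1}Dx.
Integrate: L := L₀·Dx.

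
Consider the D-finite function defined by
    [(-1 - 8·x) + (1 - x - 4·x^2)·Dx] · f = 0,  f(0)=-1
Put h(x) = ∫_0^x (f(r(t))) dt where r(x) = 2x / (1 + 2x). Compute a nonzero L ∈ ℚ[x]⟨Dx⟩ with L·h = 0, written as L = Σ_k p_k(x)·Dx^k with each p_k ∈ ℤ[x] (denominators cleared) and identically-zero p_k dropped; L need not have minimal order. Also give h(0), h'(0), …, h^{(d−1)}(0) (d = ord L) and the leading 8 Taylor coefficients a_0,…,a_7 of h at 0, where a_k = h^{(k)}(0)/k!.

f: a_k = -1, -1, -5, -9, -29, -65, -181, -441, …
Substitute x→r, Dx→(1/r')Dx; clear ⇒ L₀.
∫: right-multiply L₀ by Dx.
L = (2 + 36·x)·Dx + (-1 - 4·x + 12·x^2 + 32·x^3)·Dx^2  (order 2).
h: a_k = 0, -1, -1, -16/3, 0, -256/5, 256/3, -5120/7, …
ICs: h(0) = 0, h′(0) = -1.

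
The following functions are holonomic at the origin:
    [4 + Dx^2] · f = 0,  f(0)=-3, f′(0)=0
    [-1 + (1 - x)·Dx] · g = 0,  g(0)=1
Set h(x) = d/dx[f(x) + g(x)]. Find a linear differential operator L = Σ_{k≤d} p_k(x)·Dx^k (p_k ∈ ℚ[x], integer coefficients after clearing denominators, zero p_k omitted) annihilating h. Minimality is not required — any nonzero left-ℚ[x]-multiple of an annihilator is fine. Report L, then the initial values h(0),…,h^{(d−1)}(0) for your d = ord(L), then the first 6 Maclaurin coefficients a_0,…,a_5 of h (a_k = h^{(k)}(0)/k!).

L = (64 - 32·x + 16·x^2) + (-20 + 36·x - 24·x^2 + 8·x^3)·Dx + (16 - 8·x + 4·x^2)·Dx^2 + (-5 + 9·x - 6·x^2 + 2·x^3)·Dx^3  (order 3).
h: a_k = 1, 14, 3, -4, 5, 38/5, …
ICs: h(0) = 1, h′(0) = 14, h′′(0) = 6.

f: a_k = -3, 0, 6, 0, -2, 0, …
g: a_k = 1, 1, 1, 1, 1, 1, …
Sum ⇒ L₀ = lclm(L_f,L_g) in ℚ(x)⟨Dx⟩.
h₀' ⇒ L via d/dx closure of L₀.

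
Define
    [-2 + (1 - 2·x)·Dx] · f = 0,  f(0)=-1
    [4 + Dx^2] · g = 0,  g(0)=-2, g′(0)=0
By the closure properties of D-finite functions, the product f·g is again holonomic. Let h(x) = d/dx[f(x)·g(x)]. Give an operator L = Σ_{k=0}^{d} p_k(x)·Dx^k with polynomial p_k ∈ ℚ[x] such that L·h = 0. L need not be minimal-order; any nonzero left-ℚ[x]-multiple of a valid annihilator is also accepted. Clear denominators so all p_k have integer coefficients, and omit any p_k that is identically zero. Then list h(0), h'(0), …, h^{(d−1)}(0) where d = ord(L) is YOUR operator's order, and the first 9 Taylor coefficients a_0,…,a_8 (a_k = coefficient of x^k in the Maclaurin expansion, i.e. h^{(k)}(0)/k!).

f: a_k = -1, -2, -4, -8, -16, -32, -64, -128, -256, …
g: a_k = -2, 0, 4, 0, -4/3, 0, 8/45, 0, -4/315, …
Sym-product of L_f,L_g gives L₀ (≤ ord 2).
h₀' ⇒ L via d/dx closure of L₀.
L = (-4 - 16·x + 16·x^2) + (-4 + 8·x)·Dx + (1 - 4·x + 4·x^2)·Dx^2  (order 2).
h: a_k = 4, 8, 24, 208/3, 520/3, 6224/15, 43568/45, 139424/63, 34856/7, …
ICs: h(0) = 4, h′(0) = 8.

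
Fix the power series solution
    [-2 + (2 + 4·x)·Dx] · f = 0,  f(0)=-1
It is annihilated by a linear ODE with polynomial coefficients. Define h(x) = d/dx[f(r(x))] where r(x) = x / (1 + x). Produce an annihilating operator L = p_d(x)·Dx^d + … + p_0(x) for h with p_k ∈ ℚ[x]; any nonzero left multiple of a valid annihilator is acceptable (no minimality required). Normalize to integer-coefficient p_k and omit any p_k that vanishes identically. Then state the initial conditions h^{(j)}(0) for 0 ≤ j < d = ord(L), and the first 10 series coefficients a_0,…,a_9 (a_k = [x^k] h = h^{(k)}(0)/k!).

f: a_k = -1, -1, 1/2, -1/2, 5/8, -7/8, 21/16, -33/16, 429/128, -715/128, …
Substitute x→r, Dx→(1/r')Dx; clear ⇒ L₀.
h₀' ⇒ L via d/dx closure of L₀.
L = (-3 - 6·x) + (-1 - 4·x - 3·x^2)·Dx  (order 1).
h: a_k = -1, 3, -15/2, 37/2, -375/8, 981/8, -5271/16, 14445/16, -321291/128, 902785/128, …
ICs: h(0) = -1.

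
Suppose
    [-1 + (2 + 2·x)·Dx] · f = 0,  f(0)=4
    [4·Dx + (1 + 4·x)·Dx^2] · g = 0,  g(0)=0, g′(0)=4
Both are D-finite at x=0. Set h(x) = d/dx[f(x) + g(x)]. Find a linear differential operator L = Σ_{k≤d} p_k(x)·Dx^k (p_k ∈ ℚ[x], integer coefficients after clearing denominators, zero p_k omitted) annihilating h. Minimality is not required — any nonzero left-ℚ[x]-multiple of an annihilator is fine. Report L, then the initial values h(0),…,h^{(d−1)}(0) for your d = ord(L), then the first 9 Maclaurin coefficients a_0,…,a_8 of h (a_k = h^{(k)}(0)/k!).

L = (52 + 16·x) + (125 + 232·x + 80·x^2)·Dx + (14 + 78·x + 96·x^2 + 32·x^3)·Dx^2  (order 2).
h: a_k = 6, -17, 259/4, -2053/8, 65571/64, -524351/128, 8388839/512, -67109293/1024, 4294973731/16384, …
ICs: h(0) = 6, h′(0) = -17.

f: a_k = 4, 2, -1/2, 1/4, -5/32, 7/64, -21/256, 33/512, -429/8192, …
g: a_k = 0, 4, -8, 64/3, -64, 1024/5, -2048/3, 16384/7, -8192, …
Sum ⇒ L₀ = lclm(L_f,L_g) in ℚ(x)⟨Dx⟩.
h=h₀': d/dx-closure on L₀ ⇒ L.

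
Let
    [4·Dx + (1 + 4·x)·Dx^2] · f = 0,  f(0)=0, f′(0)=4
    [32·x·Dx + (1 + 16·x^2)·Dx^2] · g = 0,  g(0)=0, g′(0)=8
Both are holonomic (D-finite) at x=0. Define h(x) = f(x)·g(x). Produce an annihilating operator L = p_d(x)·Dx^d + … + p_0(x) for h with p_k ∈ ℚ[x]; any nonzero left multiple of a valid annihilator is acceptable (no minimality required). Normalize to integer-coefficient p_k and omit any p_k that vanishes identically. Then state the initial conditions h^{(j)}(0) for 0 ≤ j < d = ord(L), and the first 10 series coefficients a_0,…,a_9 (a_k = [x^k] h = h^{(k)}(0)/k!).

L = (1536 + 11264·x + 81920·x^2 + 638976·x^3 + 1966080·x^4 + 3407872·x^5 + 4194304·x^7)·Dx + (288 + 7936·x + 78848·x^2 + 495616·x^3 + 2228224·x^4 + 6094848·x^5 + 9175040·x^6 + 3145728·x^7 + 14680064·x^8)·Dx^2 + (48 + 1024·x + 12288·x^2 + 79872·x^3 + 368640·x^4 + 1277952·x^5 + 3145728·x^6 + 4718592·x^7 + 3145728·x^8 + 8388608·x^9)·Dx^3 + (5 + 72·x + 592·x^2 + 3584·x^3 + 16896·x^4 + 61440·x^5 + 172032·x^6 + 393216·x^7 + 589824·x^8 + 524288·x^9 + 1048576·x^10)·Dx^4  (order 4).
h: a_k = 0, 0, 32, -64, 0, -512/3, 106496/45, -90112/15, 0, -7929856/315, …
ICs: h(0) = 0, h′(0) = 0, h′′(0) = 64, h′′′(0) = -384.

f: a_k = 0, 4, -8, 64/3, -64, 1024/5, -2048/3, 16384/7, -8192, 262144/9, …
g: a_k = 0, 8, 0, -128/3, 0, 2048/5, 0, -32768/7, 0, 524288/9, …
L₀ := L_f ⊗_s L_g (sym. prod.), ord ≤ 4.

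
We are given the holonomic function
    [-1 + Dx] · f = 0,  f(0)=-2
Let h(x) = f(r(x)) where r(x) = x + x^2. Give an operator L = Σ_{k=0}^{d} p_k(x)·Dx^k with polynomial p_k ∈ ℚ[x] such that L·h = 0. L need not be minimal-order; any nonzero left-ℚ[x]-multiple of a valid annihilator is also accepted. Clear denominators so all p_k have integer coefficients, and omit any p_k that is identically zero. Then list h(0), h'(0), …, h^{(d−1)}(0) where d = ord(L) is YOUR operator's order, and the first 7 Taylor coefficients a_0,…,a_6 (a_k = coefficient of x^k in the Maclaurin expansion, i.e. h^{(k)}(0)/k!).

f: a_k = -2, -2, -1, -1/3, -1/12, -1/60, -1/360, …
L₀ from L_f via x↦r, Dx↦r'^{-1}Dx.
L = (-1 - 2·x) + Dx  (order 1).
h: a_k = -2, -2, -3, -7/3, -25/12, -27/20, -331/360, …
ICs: h(0) = -2.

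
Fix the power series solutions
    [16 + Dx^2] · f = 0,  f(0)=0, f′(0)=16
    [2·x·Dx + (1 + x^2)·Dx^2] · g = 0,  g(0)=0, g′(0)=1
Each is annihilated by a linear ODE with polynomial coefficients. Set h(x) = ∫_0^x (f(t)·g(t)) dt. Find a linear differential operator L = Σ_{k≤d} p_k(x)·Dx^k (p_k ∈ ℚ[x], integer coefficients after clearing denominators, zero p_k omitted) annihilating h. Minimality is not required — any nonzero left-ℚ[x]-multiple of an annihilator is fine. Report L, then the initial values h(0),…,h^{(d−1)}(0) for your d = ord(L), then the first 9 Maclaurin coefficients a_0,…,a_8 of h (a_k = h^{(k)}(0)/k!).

f: a_k = 0, 16, 0, -128/3, 0, 512/15, 0, -4096/315, 0, …
g: a_k = 0, 1, 0, -1/3, 0, 1/5, 0, -1/7, 0, …
L₀ := L_f ⊗_s L_g (sym. prod.), ord ≤ 4.
∫: right-multiply L₀ by Dx.
L = (5440 + 19136·x^2 + 25856·x^4 + 16384·x^6 + 4096·x^8)·Dx + (1152·x + 3200·x^3 + 3072·x^5 + 1024·x^7)·Dx^2 + (612 + 2252·x^2 + 3168·x^4 + 2048·x^6 + 512·x^8)·Dx^3 + (72·x + 200·x^3 + 192·x^5 + 64·x^7)·Dx^4 + (17 + 66·x^2 + 97·x^4 + 64·x^6 + 16·x^8)·Dx^5  (order 5).
h: a_k = 0, 0, 0, 16/3, 0, -48/5, 0, 464/63, 0, …
ICs: h(0) = 0, h′(0) = 0, h′′(0) = 0, h′′′(0) = 32, h′′′′(0) = 0.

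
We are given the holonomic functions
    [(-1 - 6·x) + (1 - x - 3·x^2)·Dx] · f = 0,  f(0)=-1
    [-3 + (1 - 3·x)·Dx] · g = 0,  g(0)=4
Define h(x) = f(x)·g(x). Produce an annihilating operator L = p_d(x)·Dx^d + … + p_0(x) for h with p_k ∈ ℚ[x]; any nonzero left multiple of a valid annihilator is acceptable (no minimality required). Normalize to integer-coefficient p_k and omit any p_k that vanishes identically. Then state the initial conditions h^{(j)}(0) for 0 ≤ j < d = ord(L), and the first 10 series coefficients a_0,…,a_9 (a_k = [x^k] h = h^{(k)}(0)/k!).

L = (-4 + 27·x^2) + (1 - 4·x + 9·x^3)·Dx  (order 1).
h: a_k = -4, -16, -64, -220, -736, -2368, -7492, -23344, -72064, -220828, …
ICs: h(0) = -4.

f: a_k = -1, -1, -4, -7, -19, -40, -97, -217, -508, -1159, …
g: a_k = 4, 12, 36, 108, 324, 972, 2916, 8748, 26244, 78732, …
Sym-product of L_f,L_g gives L₀ (≤ ord 1).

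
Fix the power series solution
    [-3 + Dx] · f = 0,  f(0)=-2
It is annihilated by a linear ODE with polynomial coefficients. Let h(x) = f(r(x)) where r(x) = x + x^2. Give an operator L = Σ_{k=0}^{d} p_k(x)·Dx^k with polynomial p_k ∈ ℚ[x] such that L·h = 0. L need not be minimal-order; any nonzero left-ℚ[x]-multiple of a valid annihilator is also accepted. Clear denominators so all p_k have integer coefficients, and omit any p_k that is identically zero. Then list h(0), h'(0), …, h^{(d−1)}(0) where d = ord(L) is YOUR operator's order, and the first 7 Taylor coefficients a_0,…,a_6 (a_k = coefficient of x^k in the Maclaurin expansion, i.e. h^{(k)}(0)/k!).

f: a_k = -2, -6, -9, -9, -27/4, -81/20, -81/40, …
f∘r: x↦r, Dx↦Dx/r' in L_f ⇒ L₀.
L = (-3 - 6·x) + Dx  (order 1).
h: a_k = -2, -6, -15, -27, -171/4, -1161/20, -2871/40, …
ICs: h(0) = -2.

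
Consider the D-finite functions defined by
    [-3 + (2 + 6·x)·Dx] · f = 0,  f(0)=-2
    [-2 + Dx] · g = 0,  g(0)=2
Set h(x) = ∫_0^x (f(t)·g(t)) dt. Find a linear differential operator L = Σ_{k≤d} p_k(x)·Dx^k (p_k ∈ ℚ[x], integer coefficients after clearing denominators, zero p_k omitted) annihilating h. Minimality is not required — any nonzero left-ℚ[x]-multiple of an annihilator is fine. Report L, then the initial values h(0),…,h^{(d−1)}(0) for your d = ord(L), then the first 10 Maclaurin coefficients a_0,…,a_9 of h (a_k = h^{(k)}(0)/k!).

f: a_k = -2, -3, 9/4, -27/8, 405/64, -1701/128, 15309/512, -72171/1024, 2814669/16384, -14073345/32768, …
g: a_k = 2, 4, 4, 8/3, 4/3, 8/15, 8/45, 16/315, 4/315, 8/2835, …
h₀=f·g: eliminate ⇒ L₀, order ≤ 1·1.
∫: right-multiply L₀ by Dx.
L = (-7 - 12·x)·Dx + (2 + 6·x)·Dx^2  (order 2).
h: a_k = 0, -4, -7, -31/6, -181/48, -241/480, -13279/5760, 276497/80640, -9930589/1290240, 56288873/3317760, …
ICs: h(0) = 0, h′(0) = -4.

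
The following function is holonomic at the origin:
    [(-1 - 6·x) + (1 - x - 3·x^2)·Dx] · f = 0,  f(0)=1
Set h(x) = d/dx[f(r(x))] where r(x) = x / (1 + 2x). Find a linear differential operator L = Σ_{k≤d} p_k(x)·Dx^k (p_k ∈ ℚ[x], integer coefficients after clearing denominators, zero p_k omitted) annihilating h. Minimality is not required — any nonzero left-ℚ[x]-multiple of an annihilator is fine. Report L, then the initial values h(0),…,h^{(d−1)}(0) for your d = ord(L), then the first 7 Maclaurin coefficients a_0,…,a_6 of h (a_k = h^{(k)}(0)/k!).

L = (4 + 6·x + 30·x^2 + 32·x^3) + (-1 - 13·x - 45·x^2 - 38·x^3 + 16·x^4)·Dx  (order 1).
h: a_k = 1, 4, -15, 68, -280, 1110, -4277, …
ICs: h(0) = 1.

f: a_k = 1, 1, 4, 7, 19, 40, 97, …
Change of var in L_f (x↦r) gives L₀.
h₀' ⇒ L via d/dx closure of L₀.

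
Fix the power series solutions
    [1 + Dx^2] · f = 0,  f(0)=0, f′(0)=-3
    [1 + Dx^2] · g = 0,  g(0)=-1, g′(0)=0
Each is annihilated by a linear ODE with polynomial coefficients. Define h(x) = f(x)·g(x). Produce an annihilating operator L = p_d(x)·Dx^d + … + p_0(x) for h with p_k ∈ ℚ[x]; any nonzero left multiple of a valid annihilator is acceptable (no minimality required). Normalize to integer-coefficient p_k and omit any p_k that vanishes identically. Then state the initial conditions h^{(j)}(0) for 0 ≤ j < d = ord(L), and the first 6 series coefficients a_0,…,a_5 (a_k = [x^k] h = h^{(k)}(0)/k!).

f: a_k = 0, -3, 0, 1/2, 0, -1/40, …
g: a_k = -1, 0, 1/2, 0, -1/24, 0, …
Product ⇒ symmetric product L₀, ord ≤ 4.
L = 4·Dx + Dx^3  (order 3).
h: a_k = 0, 3, 0, -2, 0, 2/5, …
ICs: h(0) = 0, h′(0) = 3, h′′(0) = 0.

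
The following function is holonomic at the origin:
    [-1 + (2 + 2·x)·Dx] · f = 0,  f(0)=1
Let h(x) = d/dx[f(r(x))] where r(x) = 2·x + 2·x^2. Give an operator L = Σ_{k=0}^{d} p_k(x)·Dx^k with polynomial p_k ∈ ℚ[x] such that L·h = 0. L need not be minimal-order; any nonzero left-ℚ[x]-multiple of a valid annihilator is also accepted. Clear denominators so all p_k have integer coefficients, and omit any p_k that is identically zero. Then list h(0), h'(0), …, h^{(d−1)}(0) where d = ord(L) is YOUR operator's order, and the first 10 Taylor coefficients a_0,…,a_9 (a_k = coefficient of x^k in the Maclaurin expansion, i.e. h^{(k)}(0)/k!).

L = 1 + (-1 - 4·x - 6·x^2 - 4·x^3)·Dx  (order 1).
h: a_k = 1, 1, -3/2, 3/2, -5/8, -9/8, 49/16, -61/16, 243/128, 395/128, …
ICs: h(0) = 1.

f: a_k = 1, 1/2, -1/8, 1/16, -5/128, 7/256, -21/1024, 33/2048, -429/32768, 715/65536, …
h₀=f(r): pull back L_f along r ⇒ L₀.
h₀' ⇒ L via d/dx closure of L₀.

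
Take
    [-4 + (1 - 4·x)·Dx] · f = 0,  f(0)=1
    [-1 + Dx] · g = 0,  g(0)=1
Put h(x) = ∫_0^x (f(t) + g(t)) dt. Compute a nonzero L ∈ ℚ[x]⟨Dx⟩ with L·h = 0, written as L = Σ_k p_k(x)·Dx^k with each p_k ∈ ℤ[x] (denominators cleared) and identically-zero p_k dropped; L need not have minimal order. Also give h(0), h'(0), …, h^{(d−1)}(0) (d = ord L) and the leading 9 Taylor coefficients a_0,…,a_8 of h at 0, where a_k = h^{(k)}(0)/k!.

f: a_k = 1, 4, 16, 64, 256, 1024, 4096, 16384, 65536, …
g: a_k = 1, 1, 1/2, 1/6, 1/24, 1/120, 1/720, 1/5040, 1/40320, …
Sum ⇒ L₀ = lclm(L_f,L_g) in ℚ(x)⟨Dx⟩.
Integrate: L := L₀·Dx.
L = (-28 - 16·x)·Dx + (31 + 8·x - 16·x^2)·Dx^2 + (-3 + 8·x + 16·x^2)·Dx^3  (order 3).
h: a_k = 0, 2, 5/2, 11/2, 385/24, 1229/24, 122881/720, 421303/720, 82575361/40320, …
ICs: h(0) = 0, h′(0) = 2, h′′(0) = 5.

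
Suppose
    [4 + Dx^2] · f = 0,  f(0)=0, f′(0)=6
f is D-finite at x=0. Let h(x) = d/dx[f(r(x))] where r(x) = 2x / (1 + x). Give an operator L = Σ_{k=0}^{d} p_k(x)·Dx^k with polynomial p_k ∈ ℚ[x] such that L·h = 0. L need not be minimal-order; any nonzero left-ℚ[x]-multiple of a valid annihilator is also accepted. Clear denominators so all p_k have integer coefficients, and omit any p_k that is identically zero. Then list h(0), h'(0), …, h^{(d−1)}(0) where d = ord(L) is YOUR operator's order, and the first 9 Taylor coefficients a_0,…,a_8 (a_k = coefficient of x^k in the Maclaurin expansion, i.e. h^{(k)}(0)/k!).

L = (22 + 12·x + 6·x^2) + (6 + 18·x + 18·x^2 + 6·x^3)·Dx + (1 + 4·x + 6·x^2 + 4·x^3 + x^4)·Dx^2  (order 2).
h: a_k = 12, -24, -60, 336, -772, 1080, -9844/15, -20128/15, 120412/21, …
ICs: h(0) = 12, h′(0) = -24.

f: a_k = 0, 6, 0, -4, 0, 4/5, 0, -8/105, 0, …
L₀ from L_f via x↦r, Dx↦r'^{-1}Dx.
Derive L from L₀ (diff closure).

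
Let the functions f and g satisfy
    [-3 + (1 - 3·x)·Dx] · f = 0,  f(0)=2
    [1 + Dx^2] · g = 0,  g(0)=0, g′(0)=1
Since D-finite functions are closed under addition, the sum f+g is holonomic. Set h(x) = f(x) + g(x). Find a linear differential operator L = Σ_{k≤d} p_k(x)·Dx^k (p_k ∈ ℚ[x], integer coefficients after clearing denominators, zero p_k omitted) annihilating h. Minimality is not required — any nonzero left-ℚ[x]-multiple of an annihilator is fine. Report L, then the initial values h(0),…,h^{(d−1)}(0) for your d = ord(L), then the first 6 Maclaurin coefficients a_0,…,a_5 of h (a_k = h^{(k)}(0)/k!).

f: a_k = 2, 6, 18, 54, 162, 486, …
g: a_k = 0, 1, 0, -1/6, 0, 1/120, …
Sum ⇒ L₀ = lclm(L_f,L_g) in ℚ(x)⟨Dx⟩.
L = (165 - 18·x + 27·x^2) + (-19 + 63·x - 27·x^2 + 27·x^3)·Dx + (165 - 18·x + 27·x^2)·Dx^2 + (-19 + 63·x - 27·x^2 + 27·x^3)·Dx^3  (order 3).
h: a_k = 2, 7, 18, 323/6, 162, 58321/120, …
ICs: h(0) = 2, h′(0) = 7, h′′(0) = 36.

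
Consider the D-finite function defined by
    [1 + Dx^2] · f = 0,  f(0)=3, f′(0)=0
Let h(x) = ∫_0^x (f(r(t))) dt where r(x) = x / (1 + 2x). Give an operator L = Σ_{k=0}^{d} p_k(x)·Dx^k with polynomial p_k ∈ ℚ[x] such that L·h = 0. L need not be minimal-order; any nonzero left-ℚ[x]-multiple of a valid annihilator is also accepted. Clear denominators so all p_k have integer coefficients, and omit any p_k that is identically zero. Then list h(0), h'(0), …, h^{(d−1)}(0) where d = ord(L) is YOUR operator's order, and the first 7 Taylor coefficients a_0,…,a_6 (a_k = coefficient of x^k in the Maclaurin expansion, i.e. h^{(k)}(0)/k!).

f: a_k = 3, 0, -3/2, 0, 1/8, 0, -1/240, …
Substitute x→r, Dx→(1/r')Dx; clear ⇒ L₀.
h=∫h₀ ⇒ L = L₀·Dx.
L = Dx + (4 + 24·x + 48·x^2 + 32·x^3)·Dx^2 + (1 + 8·x + 24·x^2 + 32·x^3 + 16·x^4)·Dx^3  (order 3).
h: a_k = 0, 3, 0, -1/2, 3/2, -143/40, 47/6, …
ICs: h(0) = 0, h′(0) = 3, h′′(0) = 0.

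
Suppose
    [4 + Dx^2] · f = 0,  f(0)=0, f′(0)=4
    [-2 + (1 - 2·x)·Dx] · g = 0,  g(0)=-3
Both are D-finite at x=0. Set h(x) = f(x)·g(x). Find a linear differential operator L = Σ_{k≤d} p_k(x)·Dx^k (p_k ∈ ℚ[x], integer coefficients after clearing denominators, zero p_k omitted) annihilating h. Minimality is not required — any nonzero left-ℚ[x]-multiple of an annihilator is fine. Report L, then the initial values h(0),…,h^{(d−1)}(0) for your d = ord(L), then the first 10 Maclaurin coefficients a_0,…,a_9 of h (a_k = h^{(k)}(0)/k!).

f: a_k = 0, 4, 0, -8/3, 0, 8/15, 0, -16/315, 0, 8/2835, …
g: a_k = -3, -6, -12, -24, -48, -96, -192, -384, -768, -1536, …
L₀ := L_f ⊗_s L_g (sym. prod.), ord ≤ 2.
L = (-4 + 8·x) + 4·Dx + (-1 + 2·x)·Dx^2  (order 2).
h: a_k = 0, -12, -24, -40, -80, -808/5, -1616/5, -67856/105, -135712/105, -2442824/945, …
ICs: h(0) = 0, h′(0) = -12.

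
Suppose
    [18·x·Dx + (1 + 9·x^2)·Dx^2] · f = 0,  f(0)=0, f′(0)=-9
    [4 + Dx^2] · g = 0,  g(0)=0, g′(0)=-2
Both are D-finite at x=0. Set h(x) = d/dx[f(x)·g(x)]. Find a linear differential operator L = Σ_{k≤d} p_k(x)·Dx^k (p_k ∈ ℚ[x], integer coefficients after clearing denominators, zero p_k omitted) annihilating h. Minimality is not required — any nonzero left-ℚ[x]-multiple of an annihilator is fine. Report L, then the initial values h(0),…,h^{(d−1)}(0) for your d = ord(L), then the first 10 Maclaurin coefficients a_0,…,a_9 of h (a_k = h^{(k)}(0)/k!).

L = (52480 + 1115424·x^2 + 18751824·x^4 + 15209856·x^6 + 3464208·x^8 - 11337408·x^10 + 34012224·x^12) + (31032·x + 1320624·x^3 + 10701720·x^5 + 13646880·x^7 + 18895680·x^9 + 34012224·x^11)·Dx + (13640 + 300780·x^2 + 4978584·x^4 + 5269212·x^6 + 3621672·x^8 + 2834352·x^10 + 17006112·x^12)·Dx^2 + (7758·x + 330156·x^3 + 2675430·x^5 + 3411720·x^7 + 4723920·x^9 + 8503056·x^11)·Dx^3 + (130 + 5481·x^2 + 72657·x^4 + 366687·x^6 + 688905·x^8 + 1417176·x^10 + 2125764·x^12)·Dx^4  (order 4).
h: a_k = 0, 36, 0, -264, 0, 1980, 0, -83056/5, 0, 45395572/315, …
ICs: h(0) = 0, h′(0) = 36, h′′(0) = 0, h′′′(0) = -1584.

f: a_k = 0, -9, 0, 27, 0, -729/5, 0, 6561/7, 0, -6561, …
g: a_k = 0, -2, 0, 4/3, 0, -4/15, 0, 8/315, 0, -4/2835, …
Product ⇒ symmetric product L₀, ord ≤ 4.
Derive L from L₀ (diff closure).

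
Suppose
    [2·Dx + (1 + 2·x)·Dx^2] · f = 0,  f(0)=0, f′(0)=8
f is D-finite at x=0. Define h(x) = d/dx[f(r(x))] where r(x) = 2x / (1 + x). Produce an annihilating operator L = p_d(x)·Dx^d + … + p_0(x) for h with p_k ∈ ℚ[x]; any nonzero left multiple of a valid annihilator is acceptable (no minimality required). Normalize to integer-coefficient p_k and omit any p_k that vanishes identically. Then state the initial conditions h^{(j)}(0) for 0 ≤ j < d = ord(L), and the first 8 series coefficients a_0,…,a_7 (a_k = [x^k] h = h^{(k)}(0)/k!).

f: a_k = 0, 8, -8, 32/3, -16, 128/5, -128/3, 512/7, …
h₀=f(r): pull back L_f along r ⇒ L₀.
Differentiate: ansatz ord ≤ ord L₀ ⇒ L.
L = (6 + 10·x) + (1 + 6·x + 5·x^2)·Dx  (order 1).
h: a_k = 16, -96, 496, -2496, 12496, -62496, 312496, -1562496, …
ICs: h(0) = 16.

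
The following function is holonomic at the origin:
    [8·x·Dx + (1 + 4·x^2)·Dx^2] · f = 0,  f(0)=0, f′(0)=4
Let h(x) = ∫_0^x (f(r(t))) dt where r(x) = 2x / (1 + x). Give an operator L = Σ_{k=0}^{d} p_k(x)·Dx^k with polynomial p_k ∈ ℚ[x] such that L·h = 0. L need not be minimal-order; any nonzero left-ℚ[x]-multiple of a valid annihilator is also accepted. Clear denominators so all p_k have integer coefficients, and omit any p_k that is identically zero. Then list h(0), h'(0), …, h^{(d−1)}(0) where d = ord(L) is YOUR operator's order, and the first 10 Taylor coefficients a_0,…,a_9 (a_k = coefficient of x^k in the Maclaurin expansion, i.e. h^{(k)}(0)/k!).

L = (2 + 34·x)·Dx^2 + (1 + 2·x + 17·x^2)·Dx^3  (order 3).
h: a_k = 0, 0, 4, -8/3, -26/3, 24, 404/15, -4888/21, 727/7, 6440/3, …
ICs: h(0) = 0, h′(0) = 0, h′′(0) = 8.

f: a_k = 0, 4, 0, -16/3, 0, 64/5, 0, -256/7, 0, 1024/9, …
Change of var in L_f (x↦r) gives L₀.
Integrate: L := L₀·Dx.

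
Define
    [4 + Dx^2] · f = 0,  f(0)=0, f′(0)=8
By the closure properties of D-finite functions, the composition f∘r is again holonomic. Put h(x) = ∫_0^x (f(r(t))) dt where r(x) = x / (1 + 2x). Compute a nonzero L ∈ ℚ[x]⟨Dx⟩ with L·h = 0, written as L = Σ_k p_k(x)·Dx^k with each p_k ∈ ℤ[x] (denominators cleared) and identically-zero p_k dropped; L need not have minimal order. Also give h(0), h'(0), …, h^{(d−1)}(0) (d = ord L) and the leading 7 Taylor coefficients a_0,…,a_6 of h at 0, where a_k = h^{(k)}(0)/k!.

f: a_k = 0, 8, 0, -16/3, 0, 16/15, 0, …
f∘r: x↦r, Dx↦Dx/r' in L_f ⇒ L₀.
Integrate: L := L₀·Dx.
L = 4·Dx + (4 + 24·x + 48·x^2 + 32·x^3)·Dx^2 + (1 + 8·x + 24·x^2 + 32·x^3 + 16·x^4)·Dx^3  (order 3).
h: a_k = 0, 0, 4, -16/3, 20/3, -32/5, 8/45, …
ICs: h(0) = 0, h′(0) = 0, h′′(0) = 8.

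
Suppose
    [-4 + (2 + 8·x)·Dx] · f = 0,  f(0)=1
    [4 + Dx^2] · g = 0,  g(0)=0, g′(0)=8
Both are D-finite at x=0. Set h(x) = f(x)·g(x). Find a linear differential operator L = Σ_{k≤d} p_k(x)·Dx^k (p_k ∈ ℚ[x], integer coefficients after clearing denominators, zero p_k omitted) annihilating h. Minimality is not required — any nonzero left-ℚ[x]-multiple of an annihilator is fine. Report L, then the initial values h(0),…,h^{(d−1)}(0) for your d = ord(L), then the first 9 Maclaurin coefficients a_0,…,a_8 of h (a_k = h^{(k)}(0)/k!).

f: a_k = 1, 2, -2, 4, -10, 28, -84, 264, -858, …
g: a_k = 0, 8, 0, -16/3, 0, 16/15, 0, -32/315, 0, …
L₀ := L_f ⊗_s L_g (sym. prod.), ord ≤ 2.
L = (16 + 32·x + 64·x^2) + (-4 - 16·x)·Dx + (1 + 8·x + 16·x^2)·Dx^2  (order 2).
h: a_k = 0, 8, 16, -64/3, 64/3, -1024/15, 1024/5, -195584/315, 123904/63, …
ICs: h(0) = 0, h′(0) = 8.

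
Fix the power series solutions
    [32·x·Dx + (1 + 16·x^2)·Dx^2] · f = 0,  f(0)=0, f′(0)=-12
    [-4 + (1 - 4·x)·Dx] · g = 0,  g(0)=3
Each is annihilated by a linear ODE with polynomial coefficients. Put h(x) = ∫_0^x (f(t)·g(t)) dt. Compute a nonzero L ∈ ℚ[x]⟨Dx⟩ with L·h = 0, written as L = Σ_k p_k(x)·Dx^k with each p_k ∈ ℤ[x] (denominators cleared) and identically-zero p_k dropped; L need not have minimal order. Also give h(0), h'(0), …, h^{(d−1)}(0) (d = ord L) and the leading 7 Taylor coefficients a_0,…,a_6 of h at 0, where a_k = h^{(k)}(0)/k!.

L = 128·x·Dx + (8 - 32·x + 256·x^2)·Dx^2 + (-1 + 4·x - 16·x^2 + 64·x^3)·Dx^3  (order 3).
h: a_k = 0, 0, -18, -48, -96, -1536/5, -6656/5, …
ICs: h(0) = 0, h′(0) = 0, h′′(0) = -36.

f: a_k = 0, -12, 0, 64, 0, -3072/5, 0, …
g: a_k = 3, 12, 48, 192, 768, 3072, 12288, …
L₀ := L_f ⊗_s L_g (sym. prod.), ord ≤ 2.
h=∫h₀ ⇒ L = L₀·Dx.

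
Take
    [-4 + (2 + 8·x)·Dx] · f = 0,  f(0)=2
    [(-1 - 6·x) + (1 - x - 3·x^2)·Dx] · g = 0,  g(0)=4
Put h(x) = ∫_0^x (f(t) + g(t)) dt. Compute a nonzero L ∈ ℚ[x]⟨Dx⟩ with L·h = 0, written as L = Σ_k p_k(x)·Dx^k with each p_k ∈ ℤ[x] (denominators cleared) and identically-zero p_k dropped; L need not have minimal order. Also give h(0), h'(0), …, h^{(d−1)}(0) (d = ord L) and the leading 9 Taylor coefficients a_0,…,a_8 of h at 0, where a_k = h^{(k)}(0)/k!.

L = (20 + 120·x + 216·x^2 + 360·x^3)·Dx + (-12 - 74·x - 306·x^2 - 744·x^3 - 900·x^4)·Dx^2 + (-1 + 9·x + 73·x^2 + 18·x^3 - 354·x^4 - 360·x^5)·Dx^3  (order 3).
h: a_k = 0, 6, 4, 4, 9, 56/5, 36, 220/7, 349/2, …
ICs: h(0) = 0, h′(0) = 6, h′′(0) = 8.

f: a_k = 2, 4, -4, 8, -20, 56, -168, 528, -1716, …
g: a_k = 4, 4, 16, 28, 76, 160, 388, 868, 2032, …
h₀=f+g: left-lcm gives L₀, ord ≤ 2.
∫: right-multiply L₀ by Dx.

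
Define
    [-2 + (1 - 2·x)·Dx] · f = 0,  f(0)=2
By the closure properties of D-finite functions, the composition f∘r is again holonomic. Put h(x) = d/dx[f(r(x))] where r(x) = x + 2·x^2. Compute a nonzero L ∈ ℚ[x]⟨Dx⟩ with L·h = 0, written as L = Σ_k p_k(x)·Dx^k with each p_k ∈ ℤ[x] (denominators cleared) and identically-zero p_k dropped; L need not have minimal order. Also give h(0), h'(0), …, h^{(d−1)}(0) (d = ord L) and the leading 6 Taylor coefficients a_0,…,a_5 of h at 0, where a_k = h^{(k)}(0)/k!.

f: a_k = 2, 4, 8, 16, 32, 64, …
f∘r: x↦r, Dx↦Dx/r' in L_f ⇒ L₀.
h=h₀': d/dx-closure on L₀ ⇒ L.
L = (8 + 24·x + 48·x^2) + (-1 - 2·x + 12·x^2 + 16·x^3)·Dx  (order 1).
h: a_k = 4, 32, 144, 640, 2560, 9984, …
ICs: h(0) = 4.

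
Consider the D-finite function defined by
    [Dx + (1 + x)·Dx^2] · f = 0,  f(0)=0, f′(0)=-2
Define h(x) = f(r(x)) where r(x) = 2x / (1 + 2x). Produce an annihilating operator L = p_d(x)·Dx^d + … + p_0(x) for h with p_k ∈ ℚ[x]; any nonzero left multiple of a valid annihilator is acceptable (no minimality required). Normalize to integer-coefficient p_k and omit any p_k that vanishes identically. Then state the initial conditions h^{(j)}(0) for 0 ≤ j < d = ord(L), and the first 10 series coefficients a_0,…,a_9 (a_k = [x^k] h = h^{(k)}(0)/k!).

L = (6 + 16·x)·Dx + (1 + 6·x + 8·x^2)·Dx^2  (order 2).
h: a_k = 0, -4, 12, -112/3, 120, -1984/5, 1344, -32512/7, 16320, -523264/9, …
ICs: h(0) = 0, h′(0) = -4.

f: a_k = 0, -2, 1, -2/3, 1/2, -2/5, 1/3, -2/7, 1/4, -2/9, …
Change of var in L_f (x↦r) gives L₀.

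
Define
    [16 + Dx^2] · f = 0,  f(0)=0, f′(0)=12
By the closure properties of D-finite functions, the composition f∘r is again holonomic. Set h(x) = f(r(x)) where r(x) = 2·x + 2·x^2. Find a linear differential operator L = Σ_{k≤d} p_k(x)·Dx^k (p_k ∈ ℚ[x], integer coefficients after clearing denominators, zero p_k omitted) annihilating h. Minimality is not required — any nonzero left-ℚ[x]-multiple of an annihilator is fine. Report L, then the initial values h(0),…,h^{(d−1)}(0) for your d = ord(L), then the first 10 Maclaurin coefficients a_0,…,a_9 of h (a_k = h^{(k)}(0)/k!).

f: a_k = 0, 12, 0, -32, 0, 128/5, 0, -1024/105, 0, 2048/945, …
f∘r: x↦r, Dx↦Dx/r' in L_f ⇒ L₀.
L = (64 + 384·x + 768·x^2 + 512·x^3) - 2·Dx + (1 + 2·x)·Dx^2  (order 2).
h: a_k = 0, 24, 24, -256, -768, 256/5, 3840, 729088/105, -8192/15, -19853312/945, …
ICs: h(0) = 0, h′(0) = 24.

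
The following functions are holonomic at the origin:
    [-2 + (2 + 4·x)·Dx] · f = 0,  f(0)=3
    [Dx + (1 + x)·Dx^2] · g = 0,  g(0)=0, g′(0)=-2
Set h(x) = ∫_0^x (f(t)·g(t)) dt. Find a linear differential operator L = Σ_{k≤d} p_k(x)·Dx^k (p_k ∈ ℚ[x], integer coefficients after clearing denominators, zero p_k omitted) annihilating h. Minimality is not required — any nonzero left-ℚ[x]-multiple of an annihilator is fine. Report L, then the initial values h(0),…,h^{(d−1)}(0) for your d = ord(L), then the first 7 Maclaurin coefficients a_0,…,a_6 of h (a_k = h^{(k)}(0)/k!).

f: a_k = 3, 3, -3/2, 3/2, -15/8, 21/8, -63/16, …
g: a_k = 0, -2, 1, -2/3, 1/2, -2/5, 1/3, …
Product ⇒ symmetric product L₀, ord ≤ 2.
Integrate: L := L₀·Dx.
L = (2 + x)·Dx + (-1 - 2·x)·Dx^2 + (1 + 5·x + 8·x^2 + 4·x^3)·Dx^3  (order 3).
h: a_k = 0, 0, -3, -1, 1, -1, 131/120, …
ICs: h(0) = 0, h′(0) = 0, h′′(0) = -6.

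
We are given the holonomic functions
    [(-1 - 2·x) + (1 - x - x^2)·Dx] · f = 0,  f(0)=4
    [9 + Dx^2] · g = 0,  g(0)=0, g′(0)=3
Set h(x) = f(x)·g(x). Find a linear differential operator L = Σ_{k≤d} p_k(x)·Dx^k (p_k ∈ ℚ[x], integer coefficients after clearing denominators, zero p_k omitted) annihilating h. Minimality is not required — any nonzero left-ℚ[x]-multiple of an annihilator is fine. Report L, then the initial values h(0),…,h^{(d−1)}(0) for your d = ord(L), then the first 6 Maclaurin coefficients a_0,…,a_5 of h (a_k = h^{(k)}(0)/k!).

f: a_k = 4, 4, 8, 12, 20, 32, …
g: a_k = 0, 3, 0, -9/2, 0, 81/40, …
Product ⇒ symmetric product L₀, ord ≤ 2.
L = (-7 + 9·x + 9·x^2) + (2 + 4·x)·Dx + (-1 + x + x^2)·Dx^2  (order 2).
h: a_k = 0, 12, 12, 6, 18, 321/10, …
ICs: h(0) = 0, h′(0) = 12.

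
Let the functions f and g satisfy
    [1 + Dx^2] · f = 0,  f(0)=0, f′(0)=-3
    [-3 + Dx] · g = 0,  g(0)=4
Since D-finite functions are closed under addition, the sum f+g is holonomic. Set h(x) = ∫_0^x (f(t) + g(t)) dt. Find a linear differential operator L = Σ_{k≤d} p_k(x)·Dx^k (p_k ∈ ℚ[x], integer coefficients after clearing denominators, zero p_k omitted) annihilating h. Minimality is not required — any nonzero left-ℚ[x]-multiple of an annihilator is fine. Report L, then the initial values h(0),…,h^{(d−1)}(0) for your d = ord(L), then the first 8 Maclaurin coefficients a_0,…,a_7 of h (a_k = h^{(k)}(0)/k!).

L = -3·Dx + Dx^2 - 3·Dx^3 + Dx^4  (order 4).
h: a_k = 0, 4, 9/2, 6, 37/8, 27/10, 323/240, 81/140, …
ICs: h(0) = 0, h′(0) = 4, h′′(0) = 9, h′′′(0) = 36.

f: a_k = 0, -3, 0, 1/2, 0, -1/40, 0, 1/1680, …
g: a_k = 4, 12, 18, 18, 27/2, 81/10, 81/20, 243/140, …
h₀=f+g: left-lcm gives L₀, ord ≤ 3.
∫: right-multiply L₀ by Dx.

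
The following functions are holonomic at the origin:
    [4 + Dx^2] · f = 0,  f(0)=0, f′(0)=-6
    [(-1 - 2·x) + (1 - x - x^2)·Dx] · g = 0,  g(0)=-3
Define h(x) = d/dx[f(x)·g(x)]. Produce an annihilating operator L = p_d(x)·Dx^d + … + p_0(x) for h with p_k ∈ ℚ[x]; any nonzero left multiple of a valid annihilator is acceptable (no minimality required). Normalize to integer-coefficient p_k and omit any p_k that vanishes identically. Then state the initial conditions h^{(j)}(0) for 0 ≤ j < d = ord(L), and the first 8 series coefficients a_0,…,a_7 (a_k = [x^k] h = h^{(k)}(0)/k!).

f: a_k = 0, -6, 0, 4, 0, -4/5, 0, 8/105, …
g: a_k = -3, -3, -6, -9, -15, -24, -39, -63, …
L₀ := L_f ⊗_s L_g (sym. prod.), ord ≤ 2.
h=h₀': d/dx-closure on L₀ ⇒ L.
L = (-6 - 16·x - 8·x^2 + 16·x^3 + 8·x^4) + (-1 + 2·x + 12·x^2 + 8·x^3)·Dx + (1 - 3·x - x^2 + 4·x^3 + 2·x^4)·Dx^2  (order 2).
h: a_k = 18, 36, 72, 168, 342, 3312/5, 1250, 80912/35, …
ICs: h(0) = 18, h′(0) = 36.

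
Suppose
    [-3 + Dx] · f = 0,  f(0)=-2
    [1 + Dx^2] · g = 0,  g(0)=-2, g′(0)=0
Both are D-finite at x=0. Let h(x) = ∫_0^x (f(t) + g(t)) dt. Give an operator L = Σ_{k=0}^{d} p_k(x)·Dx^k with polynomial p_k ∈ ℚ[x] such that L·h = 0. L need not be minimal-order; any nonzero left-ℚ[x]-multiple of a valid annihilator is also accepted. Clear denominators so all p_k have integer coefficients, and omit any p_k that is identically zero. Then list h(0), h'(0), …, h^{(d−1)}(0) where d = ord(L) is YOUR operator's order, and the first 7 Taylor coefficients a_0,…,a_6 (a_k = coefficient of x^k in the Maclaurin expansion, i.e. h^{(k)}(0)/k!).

f: a_k = -2, -6, -9, -9, -27/4, -81/20, -81/40, …
g: a_k = -2, 0, 1, 0, -1/12, 0, 1/360, …
h₀=f+g: left-lcm gives L₀, ord ≤ 3.
∫: right-multiply L₀ by Dx.
L = -3·Dx + Dx^2 - 3·Dx^3 + Dx^4  (order 4).
h: a_k = 0, -4, -3, -8/3, -9/4, -41/30, -27/40, …
ICs: h(0) = 0, h′(0) = -4, h′′(0) = -6, h′′′(0) = -16.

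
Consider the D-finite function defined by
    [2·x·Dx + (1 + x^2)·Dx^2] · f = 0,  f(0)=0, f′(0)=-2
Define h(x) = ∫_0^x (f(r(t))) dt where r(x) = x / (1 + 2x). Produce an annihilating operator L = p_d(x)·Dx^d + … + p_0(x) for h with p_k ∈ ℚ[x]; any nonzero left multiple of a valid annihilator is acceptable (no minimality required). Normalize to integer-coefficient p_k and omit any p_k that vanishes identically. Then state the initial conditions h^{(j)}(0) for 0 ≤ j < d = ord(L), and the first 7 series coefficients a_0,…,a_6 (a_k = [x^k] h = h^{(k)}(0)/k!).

f: a_k = 0, -2, 0, 2/3, 0, -2/5, 0, …
Change of var in L_f (x↦r) gives L₀.
h=∫₀ˣh₀: take L = L₀·Dx.
L = (4 + 10·x)·Dx^2 + (1 + 4·x + 5·x^2)·Dx^3  (order 3).
h: a_k = 0, 0, -1, 4/3, -11/6, 12/5, -41/15, …
ICs: h(0) = 0, h′(0) = 0, h′′(0) = -2.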